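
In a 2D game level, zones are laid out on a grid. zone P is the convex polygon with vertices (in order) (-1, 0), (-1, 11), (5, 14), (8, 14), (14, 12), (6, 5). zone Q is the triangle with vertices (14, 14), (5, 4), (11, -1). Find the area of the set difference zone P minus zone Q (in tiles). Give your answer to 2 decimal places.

102.53

|zone P| = 109.5, |zone P∩zone Q| = 6.9655.
|zone P ∖ zone Q| = |zone P| − |zone P∩zone Q| = 109.5 − 6.9655 = 102.53.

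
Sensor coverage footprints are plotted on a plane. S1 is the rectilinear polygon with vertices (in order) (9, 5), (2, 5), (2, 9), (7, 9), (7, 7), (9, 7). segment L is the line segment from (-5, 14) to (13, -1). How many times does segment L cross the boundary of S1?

2

The segment meets the boundary at (5.8,5), (2,8.167).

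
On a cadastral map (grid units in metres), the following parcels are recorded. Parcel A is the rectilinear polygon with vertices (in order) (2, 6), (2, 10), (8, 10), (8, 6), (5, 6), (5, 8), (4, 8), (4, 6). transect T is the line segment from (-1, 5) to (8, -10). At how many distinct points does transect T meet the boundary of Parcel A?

0

The segment lies entirely outside Parcel A and never meets its boundary.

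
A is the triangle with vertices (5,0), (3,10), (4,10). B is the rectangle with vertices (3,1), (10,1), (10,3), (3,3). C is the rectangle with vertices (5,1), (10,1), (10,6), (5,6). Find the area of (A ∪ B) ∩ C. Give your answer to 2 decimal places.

10.00

The region (A ∪ B) ∩ C is the polygon with vertices (10,3), (10,1), (5,1), (5,3).
By the shoelace formula its area is 10.00.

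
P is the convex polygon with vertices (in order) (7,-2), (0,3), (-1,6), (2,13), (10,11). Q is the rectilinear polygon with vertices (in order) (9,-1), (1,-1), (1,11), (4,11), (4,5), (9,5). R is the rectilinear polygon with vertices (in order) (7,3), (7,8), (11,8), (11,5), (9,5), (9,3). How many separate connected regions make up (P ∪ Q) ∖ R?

(P ∪ Q) ∖ R is a single connected region.

1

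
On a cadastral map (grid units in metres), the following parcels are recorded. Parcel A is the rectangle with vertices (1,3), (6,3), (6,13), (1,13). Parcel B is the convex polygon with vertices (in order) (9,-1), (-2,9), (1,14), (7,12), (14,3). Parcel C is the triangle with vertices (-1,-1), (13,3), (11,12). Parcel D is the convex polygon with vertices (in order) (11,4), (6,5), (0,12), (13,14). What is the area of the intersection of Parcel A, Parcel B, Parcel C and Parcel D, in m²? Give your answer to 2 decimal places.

0.56

The intersection is the polygon with vertices (6,6.583), (6,5), (5.296,5.821).
By the shoelace formula its area is 0.56.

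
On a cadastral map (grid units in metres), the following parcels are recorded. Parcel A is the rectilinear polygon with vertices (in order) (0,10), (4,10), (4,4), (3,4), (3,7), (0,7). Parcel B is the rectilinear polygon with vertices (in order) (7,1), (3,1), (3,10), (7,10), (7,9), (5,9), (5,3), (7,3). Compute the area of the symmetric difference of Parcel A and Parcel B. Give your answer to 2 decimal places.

|Parcel A| = 15, |Parcel B| = 24, |Parcel A∩Parcel B| = 6.
|Parcel A △ Parcel B| = |Parcel A| + |Parcel B| − 2·|Parcel A∩Parcel B| = 15 + 24 − 12 = 27.00.

27.00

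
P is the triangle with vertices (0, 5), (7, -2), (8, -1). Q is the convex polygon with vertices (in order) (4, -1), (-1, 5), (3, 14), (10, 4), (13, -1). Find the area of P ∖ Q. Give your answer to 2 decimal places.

1.00

|P| = 7, |P∩Q| = 6.
|P ∖ Q| = |P| − |P∩Q| = 7 − 6 = 1.00.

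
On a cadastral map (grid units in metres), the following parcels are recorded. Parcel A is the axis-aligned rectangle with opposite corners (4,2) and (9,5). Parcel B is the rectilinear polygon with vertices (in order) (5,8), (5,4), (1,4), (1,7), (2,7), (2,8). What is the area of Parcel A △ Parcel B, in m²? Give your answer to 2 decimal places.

28.00

|Parcel A| = 15, |Parcel B| = 15, |Parcel A∩Parcel B| = 1.
|Parcel A △ Parcel B| = |Parcel A| + |Parcel B| − 2·|Parcel A∩Parcel B| = 15 + 15 − 2 = 28.00.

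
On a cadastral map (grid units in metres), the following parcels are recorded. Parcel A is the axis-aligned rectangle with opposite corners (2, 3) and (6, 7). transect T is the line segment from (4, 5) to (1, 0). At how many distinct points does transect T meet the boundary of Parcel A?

1

The segment meets the boundary at (2.8,3).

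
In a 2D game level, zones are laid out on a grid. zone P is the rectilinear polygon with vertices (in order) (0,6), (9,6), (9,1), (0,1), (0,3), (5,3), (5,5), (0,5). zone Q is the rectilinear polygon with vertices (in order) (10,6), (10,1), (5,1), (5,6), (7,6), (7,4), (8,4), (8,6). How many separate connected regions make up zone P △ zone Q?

zone P △ zone Q splits into 4 disjoint pieces (area 5, area 2, area 5, area 10).

4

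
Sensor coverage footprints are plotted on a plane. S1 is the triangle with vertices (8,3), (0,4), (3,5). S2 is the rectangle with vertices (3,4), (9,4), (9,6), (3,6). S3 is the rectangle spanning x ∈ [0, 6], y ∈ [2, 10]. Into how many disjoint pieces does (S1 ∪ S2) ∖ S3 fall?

2

(S1 ∪ S2) ∖ S3 splits into 2 disjoint pieces (area 6, area 0.55).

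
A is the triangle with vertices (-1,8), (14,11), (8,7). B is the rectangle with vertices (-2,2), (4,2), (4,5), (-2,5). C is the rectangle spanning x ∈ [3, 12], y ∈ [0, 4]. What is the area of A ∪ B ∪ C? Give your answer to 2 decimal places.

73.00

By inclusion–exclusion:
Individual areas: |A| = 21, |B| = 18, |C| = 36.
|A∩B| = 0.
|A∩C| = 0.
|B∩C|: x∈[3,4], y∈[2,4] → 1·2 = 2.
|A∩B∩C| = 0.
|A ∪ B ∪ C| = 75 − 2 + 0 = 73.00.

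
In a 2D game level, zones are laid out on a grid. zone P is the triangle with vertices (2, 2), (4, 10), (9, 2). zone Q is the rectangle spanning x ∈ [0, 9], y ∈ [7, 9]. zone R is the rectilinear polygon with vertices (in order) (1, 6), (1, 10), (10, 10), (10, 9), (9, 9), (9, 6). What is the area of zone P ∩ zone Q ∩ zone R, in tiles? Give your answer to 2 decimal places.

The intersection is the polygon with vertices (4.625,9), (5.875,7), (3.25,7), (3.75,9).
By the shoelace formula its area is 3.50.

3.50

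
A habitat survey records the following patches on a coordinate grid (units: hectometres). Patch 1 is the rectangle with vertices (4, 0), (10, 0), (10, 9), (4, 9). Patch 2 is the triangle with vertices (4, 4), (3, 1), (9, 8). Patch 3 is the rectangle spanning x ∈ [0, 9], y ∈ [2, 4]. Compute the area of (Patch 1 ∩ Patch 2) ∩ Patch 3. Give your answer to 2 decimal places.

The region (Patch 1 ∩ Patch 2) ∩ Patch 3 is the polygon with vertices (4,2.167), (4,4), (5.571,4).
By the shoelace formula its area is 1.44.

1.44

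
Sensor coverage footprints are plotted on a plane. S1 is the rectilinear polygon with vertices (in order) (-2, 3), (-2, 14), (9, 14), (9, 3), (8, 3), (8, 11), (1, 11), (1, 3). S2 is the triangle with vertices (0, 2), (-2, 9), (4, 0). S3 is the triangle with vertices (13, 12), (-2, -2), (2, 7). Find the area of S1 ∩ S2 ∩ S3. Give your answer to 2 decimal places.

The intersection is the polygon with vertices (0.222,3), (0.933,4.6), (1,4.5), (1,3).
By the shoelace formula its area is 0.67.

0.67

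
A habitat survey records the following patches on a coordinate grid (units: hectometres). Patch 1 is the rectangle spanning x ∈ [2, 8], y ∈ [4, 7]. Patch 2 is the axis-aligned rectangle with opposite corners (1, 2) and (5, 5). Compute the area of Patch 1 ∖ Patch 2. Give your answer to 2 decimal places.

15.00

|Patch 1∩Patch 2|: x∈[2,5], y∈[4,5] → 3·1 = 3.
|Patch 1| = 18.
|Patch 1 ∖ Patch 2| = |Patch 1| − |Patch 1∩Patch 2| = 18 − 3 = 15.00.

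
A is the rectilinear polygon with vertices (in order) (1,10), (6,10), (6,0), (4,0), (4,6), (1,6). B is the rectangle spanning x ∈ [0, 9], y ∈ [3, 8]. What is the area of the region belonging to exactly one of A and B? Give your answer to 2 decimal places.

|A| = 32, |B| = 45, |A∩B| = 16.
|A △ B| = |A| + |B| − 2·|A∩B| = 32 + 45 − 32 = 45.00.

45.00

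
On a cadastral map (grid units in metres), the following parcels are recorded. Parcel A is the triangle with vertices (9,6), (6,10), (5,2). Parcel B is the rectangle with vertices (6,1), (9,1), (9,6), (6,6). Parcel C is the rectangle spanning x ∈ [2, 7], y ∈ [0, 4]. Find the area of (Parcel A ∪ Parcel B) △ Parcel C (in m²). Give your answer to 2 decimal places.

36.00

|Parcel A ∪ Parcel B| = 24.5.
|(Parcel A ∪ Parcel B) ∩ Parcel C| = 4.25.
|(Parcel A ∪ Parcel B) △ Parcel C| = 24.5 + 20 − 8.5 = 36.00.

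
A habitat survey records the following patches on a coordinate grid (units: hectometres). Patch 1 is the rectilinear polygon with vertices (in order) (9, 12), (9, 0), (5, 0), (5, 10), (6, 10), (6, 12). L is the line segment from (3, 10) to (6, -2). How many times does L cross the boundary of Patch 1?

2

The segment meets the boundary at (5.5,0), (5,2).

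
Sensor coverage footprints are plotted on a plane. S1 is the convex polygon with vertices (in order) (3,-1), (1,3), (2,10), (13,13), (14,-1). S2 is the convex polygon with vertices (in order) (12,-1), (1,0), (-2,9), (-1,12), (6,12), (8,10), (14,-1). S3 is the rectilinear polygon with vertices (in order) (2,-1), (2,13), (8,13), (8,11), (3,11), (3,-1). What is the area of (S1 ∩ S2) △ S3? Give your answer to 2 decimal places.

|S1 ∩ S2| = 102.5.
|(S1 ∩ S2) ∩ S3| = 10.1515.
|(S1 ∩ S2) △ S3| = 102.5 + 24 − 20.303 = 106.20.

106.20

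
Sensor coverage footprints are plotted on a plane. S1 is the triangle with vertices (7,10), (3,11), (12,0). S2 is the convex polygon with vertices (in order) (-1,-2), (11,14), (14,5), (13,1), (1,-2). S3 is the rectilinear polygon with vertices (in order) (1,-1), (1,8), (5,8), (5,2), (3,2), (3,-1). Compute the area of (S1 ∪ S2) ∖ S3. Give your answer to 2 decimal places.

|S1 ∪ S2| = 114.3327.
|(S1 ∪ S2) ∩ S3| = 11.3333.
|(S1 ∪ S2) ∖ S3| = 114.3327 − 11.3333 = 103.00.

103.00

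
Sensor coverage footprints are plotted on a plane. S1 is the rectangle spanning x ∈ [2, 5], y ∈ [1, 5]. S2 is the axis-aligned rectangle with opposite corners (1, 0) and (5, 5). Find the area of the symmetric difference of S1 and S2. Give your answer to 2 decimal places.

8.00

|S1∩S2|: x∈[2,5], y∈[1,5] → 3·4 = 12.
|S1 △ S2| = |S1| + |S2| − 2·|S1∩S2| = 12 + 20 − 24 = 8.00.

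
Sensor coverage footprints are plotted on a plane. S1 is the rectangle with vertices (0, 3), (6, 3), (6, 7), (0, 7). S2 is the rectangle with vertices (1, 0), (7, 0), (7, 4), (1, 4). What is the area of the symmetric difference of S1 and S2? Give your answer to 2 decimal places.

38.00

|S1∩S2|: x∈[1,6], y∈[3,4] → 5·1 = 5.
|S1 △ S2| = |S1| + |S2| − 2·|S1∩S2| = 24 + 24 − 10 = 38.00.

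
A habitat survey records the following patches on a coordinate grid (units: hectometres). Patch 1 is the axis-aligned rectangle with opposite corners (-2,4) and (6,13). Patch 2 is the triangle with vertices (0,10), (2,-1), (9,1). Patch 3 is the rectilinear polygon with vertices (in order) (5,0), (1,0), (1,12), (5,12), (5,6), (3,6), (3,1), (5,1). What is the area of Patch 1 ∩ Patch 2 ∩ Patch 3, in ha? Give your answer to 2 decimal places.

The intersection is the polygon with vertices (1,4.5), (1,9), (4,6), (3,6), (3,4), (1.091,4).
By the shoelace formula its area is 8.48.

8.48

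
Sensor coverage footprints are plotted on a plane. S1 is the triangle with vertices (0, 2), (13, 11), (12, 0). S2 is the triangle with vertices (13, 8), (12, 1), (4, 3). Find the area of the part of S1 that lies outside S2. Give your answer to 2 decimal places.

38.69

|S1| = 67, |S1∩S2| = 28.3059.
|S1 ∖ S2| = |S1| − |S1∩S2| = 67 − 28.3059 = 38.69.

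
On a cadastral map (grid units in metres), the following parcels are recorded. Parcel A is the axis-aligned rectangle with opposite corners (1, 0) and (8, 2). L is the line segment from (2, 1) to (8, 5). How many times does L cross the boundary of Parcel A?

The segment meets the boundary at (3.5,2).

1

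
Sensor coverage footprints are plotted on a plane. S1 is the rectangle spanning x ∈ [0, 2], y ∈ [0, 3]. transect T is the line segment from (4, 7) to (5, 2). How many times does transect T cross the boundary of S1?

0

The segment lies entirely outside S1 and never meets its boundary.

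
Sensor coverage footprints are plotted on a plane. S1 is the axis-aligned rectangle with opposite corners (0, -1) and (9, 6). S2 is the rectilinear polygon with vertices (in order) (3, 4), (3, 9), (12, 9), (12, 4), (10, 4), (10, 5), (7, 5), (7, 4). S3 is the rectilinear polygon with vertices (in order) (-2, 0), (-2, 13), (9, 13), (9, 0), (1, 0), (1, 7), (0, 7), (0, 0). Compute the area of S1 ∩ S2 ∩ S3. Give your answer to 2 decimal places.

The intersection is the polygon with vertices (9,5), (7,5), (7,4), (3,4), (3,6), (9,6).
By the shoelace formula its area is 10.00.

10.00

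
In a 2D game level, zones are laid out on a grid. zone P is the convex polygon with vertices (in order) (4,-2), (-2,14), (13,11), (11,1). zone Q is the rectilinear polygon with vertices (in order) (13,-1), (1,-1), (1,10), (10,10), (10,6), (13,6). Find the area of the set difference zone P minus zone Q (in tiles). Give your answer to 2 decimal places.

48.35

|zone P| = 143, |zone P∩zone Q| = 94.6458.
|zone P ∖ zone Q| = |zone P| − |zone P∩zone Q| = 143 − 94.6458 = 48.35.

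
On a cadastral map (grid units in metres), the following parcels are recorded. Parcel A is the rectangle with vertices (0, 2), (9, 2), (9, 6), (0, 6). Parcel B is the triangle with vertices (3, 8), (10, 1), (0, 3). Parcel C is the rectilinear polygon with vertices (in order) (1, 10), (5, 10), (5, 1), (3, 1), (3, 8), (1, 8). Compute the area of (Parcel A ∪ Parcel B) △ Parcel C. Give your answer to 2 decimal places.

43.20

|Parcel A ∪ Parcel B| = 41.2.
|(Parcel A ∪ Parcel B) ∩ Parcel C| = 10.
|(Parcel A ∪ Parcel B) △ Parcel C| = 41.2 + 22 − 20 = 43.20.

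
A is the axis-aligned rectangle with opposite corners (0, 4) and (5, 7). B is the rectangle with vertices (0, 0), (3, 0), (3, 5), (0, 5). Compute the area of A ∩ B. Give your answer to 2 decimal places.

3.00

|A∩B|: x∈[0,3], y∈[4,5] → 3·1 = 3.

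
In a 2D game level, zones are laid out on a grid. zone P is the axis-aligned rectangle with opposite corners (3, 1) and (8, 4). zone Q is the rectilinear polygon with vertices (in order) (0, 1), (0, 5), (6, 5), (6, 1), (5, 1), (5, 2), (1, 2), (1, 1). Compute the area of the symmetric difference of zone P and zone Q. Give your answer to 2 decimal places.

|zone P| = 15, |zone Q| = 20, |zone P∩zone Q| = 7.
|zone P △ zone Q| = |zone P| + |zone Q| − 2·|zone P∩zone Q| = 15 + 20 − 14 = 21.00.

21.00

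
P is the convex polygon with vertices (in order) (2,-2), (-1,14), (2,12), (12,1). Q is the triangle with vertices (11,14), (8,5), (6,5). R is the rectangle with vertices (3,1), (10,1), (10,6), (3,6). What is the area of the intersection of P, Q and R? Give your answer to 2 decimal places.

The intersection is the polygon with vertices (8,5), (6,5), (6.556,6), (7.455,6), (8.098,5.293).
By the shoelace formula its area is 1.58.

1.58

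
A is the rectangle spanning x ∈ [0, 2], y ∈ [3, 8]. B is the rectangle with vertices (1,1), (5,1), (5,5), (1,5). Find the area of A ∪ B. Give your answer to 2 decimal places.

By inclusion–exclusion:
Individual areas: |A| = 10, |B| = 16.
|A∩B|: x∈[1,2], y∈[3,5] → 1·2 = 2.
|A ∪ B| = 26 − 2 = 24.00.

24.00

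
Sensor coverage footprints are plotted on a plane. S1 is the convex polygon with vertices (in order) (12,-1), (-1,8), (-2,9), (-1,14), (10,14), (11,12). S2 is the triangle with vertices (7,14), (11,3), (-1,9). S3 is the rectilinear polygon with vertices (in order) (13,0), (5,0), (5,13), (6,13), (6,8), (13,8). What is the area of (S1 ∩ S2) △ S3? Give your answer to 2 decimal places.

80.19

|S1 ∩ S2| = 54.
|(S1 ∩ S2) ∩ S3| = 21.4045.
|(S1 ∩ S2) △ S3| = 54 + 69 − 42.8091 = 80.19.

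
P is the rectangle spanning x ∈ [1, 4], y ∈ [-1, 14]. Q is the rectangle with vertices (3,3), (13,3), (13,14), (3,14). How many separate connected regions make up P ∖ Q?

P ∖ Q is a single connected region.

1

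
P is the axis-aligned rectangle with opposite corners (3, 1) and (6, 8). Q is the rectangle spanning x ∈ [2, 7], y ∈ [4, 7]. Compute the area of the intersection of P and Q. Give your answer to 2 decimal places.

9.00

|P∩Q|: x∈[3,6], y∈[4,7] → 3·3 = 9.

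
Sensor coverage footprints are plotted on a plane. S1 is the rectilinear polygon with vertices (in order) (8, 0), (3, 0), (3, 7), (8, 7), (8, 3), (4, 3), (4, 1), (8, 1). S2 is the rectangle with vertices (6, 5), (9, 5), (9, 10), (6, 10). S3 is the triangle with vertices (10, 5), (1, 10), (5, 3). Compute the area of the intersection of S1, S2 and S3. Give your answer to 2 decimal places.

3.29

The intersection is the polygon with vertices (8,5), (6,5), (6,7), (6.4,7), (8,6.111).
By the shoelace formula its area is 3.29.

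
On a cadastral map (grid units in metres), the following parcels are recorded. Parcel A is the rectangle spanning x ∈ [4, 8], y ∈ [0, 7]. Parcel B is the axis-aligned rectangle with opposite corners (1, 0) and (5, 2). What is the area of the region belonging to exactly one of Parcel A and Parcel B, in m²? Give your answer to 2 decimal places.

32.00

|Parcel A∩Parcel B|: x∈[4,5], y∈[0,2] → 1·2 = 2.
|Parcel A △ Parcel B| = |Parcel A| + |Parcel B| − 2·|Parcel A∩Parcel B| = 28 + 8 − 4 = 32.00.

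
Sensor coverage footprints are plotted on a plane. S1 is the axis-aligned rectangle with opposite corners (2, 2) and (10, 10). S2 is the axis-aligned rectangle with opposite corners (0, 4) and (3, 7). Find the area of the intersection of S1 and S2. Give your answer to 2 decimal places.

|S1∩S2|: x∈[2,3], y∈[4,7] → 1·3 = 3.

3.00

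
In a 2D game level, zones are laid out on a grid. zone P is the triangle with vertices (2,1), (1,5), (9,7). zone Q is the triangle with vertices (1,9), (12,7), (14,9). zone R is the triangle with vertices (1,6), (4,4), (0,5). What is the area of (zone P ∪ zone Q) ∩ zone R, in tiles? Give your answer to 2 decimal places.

The region (zone P ∪ zone Q) ∩ zone R is the polygon with vertices (2.091,5.273), (4,4), (1.067,4.733), (1,5).
By the shoelace formula its area is 1.32.

1.32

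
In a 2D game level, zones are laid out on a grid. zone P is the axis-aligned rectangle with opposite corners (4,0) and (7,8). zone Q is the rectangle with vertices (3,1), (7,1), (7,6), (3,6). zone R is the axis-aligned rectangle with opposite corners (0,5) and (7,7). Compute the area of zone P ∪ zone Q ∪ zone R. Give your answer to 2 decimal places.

36.00

By inclusion–exclusion:
Individual areas: |zone P| = 24, |zone Q| = 20, |zone R| = 14.
|zone P∩zone Q|: x∈[4,7], y∈[1,6] → 3·5 = 15.
|zone P∩zone R|: x∈[4,7], y∈[5,7] → 3·2 = 6.
|zone Q∩zone R|: x∈[3,7], y∈[5,6] → 4·1 = 4.
|zone P∩zone Q∩zone R| = 3.
|zone P ∪ zone Q ∪ zone R| = 58 − 25 + 3 = 36.00.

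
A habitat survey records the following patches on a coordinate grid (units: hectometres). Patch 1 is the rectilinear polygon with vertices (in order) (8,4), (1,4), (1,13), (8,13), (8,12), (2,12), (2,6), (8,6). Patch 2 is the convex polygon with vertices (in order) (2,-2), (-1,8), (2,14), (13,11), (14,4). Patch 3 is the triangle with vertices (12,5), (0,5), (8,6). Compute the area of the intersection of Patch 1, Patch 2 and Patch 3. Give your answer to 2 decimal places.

3.94

The intersection is the polygon with vertices (1,5.125), (8,6), (8,5), (1,5).
By the shoelace formula its area is 3.94.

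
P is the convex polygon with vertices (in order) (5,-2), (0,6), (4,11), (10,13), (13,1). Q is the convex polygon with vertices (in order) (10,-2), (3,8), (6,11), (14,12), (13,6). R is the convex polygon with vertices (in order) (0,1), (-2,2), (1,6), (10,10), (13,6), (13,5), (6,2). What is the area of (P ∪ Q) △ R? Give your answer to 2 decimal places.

|P ∪ Q| = 138.1394.
|(P ∪ Q) ∩ R| = 60.8375.
|(P ∪ Q) △ R| = 138.1394 + 71.5 − 121.675 = 87.96.

87.96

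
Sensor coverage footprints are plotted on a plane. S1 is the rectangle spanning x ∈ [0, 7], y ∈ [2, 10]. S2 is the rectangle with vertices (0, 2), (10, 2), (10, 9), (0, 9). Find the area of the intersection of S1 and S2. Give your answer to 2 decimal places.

|S1∩S2|: x∈[0,7], y∈[2,9] → 7·7 = 49.

49.00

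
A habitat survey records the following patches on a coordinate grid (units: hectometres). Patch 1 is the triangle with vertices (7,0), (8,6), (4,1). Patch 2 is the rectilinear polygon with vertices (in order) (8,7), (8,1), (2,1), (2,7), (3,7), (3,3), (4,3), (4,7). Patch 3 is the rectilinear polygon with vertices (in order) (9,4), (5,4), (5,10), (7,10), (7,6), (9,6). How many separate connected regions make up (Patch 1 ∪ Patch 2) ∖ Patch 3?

(Patch 1 ∪ Patch 2) ∖ Patch 3 splits into 2 disjoint pieces (area 24.5833, area 1).

2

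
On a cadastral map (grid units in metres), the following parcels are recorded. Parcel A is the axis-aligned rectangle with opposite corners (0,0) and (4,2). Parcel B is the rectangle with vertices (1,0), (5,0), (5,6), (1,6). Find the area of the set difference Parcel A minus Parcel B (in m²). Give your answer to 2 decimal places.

2.00

|Parcel A∩Parcel B|: x∈[1,4], y∈[0,2] → 3·2 = 6.
|Parcel A| = 8.
|Parcel A ∖ Parcel B| = |Parcel A| − |Parcel A∩Parcel B| = 8 − 6 = 2.00.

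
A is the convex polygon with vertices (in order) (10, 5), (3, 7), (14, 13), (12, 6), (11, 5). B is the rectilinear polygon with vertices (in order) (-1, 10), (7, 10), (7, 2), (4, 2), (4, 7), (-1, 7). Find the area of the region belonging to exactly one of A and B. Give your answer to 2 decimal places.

|A| = 38.5, |B| = 39, |A∩B| = 6.5065.
|A △ B| = |A| + |B| − 2·|A∩B| = 38.5 + 39 − 13.013 = 64.49.

64.49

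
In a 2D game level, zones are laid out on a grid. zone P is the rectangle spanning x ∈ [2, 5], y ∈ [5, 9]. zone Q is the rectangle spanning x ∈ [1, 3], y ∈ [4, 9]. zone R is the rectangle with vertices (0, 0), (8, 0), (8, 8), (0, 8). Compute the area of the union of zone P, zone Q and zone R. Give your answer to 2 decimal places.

68.00

By inclusion–exclusion:
Individual areas: |zone P| = 12, |zone Q| = 10, |zone R| = 64.
|zone P∩zone Q|: x∈[2,3], y∈[5,9] → 1·4 = 4.
|zone P∩zone R|: x∈[2,5], y∈[5,8] → 3·3 = 9.
|zone Q∩zone R|: x∈[1,3], y∈[4,8] → 2·4 = 8.
|zone P∩zone Q∩zone R| = 3.
|zone P ∪ zone Q ∪ zone R| = 86 − 21 + 3 = 68.00.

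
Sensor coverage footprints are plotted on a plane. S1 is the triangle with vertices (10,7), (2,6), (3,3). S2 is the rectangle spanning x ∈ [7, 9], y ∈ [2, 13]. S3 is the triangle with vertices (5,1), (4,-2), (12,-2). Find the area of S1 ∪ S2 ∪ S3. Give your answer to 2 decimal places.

By inclusion–exclusion:
Individual areas: |S1| = 12.5, |S2| = 22, |S3| = 12.
|S1∩S2| = 1.7857.
|S1∩S3| = 0.
|S2∩S3| = 0.
|S1∩S2∩S3| = 0.
|S1 ∪ S2 ∪ S3| = 46.5 − 1.7857 + 0 = 44.71.

44.71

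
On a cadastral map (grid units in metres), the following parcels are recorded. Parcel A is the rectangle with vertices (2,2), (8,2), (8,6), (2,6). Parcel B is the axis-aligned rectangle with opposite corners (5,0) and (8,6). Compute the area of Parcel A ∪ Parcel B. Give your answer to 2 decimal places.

By inclusion–exclusion:
Individual areas: |Parcel A| = 24, |Parcel B| = 18.
|Parcel A∩Parcel B|: x∈[5,8], y∈[2,6] → 3·4 = 12.
|Parcel A ∪ Parcel B| = 42 − 12 = 30.00.

30.00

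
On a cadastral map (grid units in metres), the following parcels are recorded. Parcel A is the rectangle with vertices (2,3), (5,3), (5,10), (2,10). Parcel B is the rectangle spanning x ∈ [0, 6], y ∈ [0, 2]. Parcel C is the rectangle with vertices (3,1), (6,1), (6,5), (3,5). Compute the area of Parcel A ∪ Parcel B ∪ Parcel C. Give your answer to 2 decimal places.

By inclusion–exclusion:
Individual areas: |Parcel A| = 21, |Parcel B| = 12, |Parcel C| = 12.
|Parcel A∩Parcel B| = 0 (no overlap).
|Parcel A∩Parcel C|: x∈[3,5], y∈[3,5] → 2·2 = 4.
|Parcel B∩Parcel C|: x∈[3,6], y∈[1,2] → 3·1 = 3.
|Parcel A∩Parcel B∩Parcel C| = 0.
|Parcel A ∪ Parcel B ∪ Parcel C| = 45 − 7 + 0 = 38.00.

38.00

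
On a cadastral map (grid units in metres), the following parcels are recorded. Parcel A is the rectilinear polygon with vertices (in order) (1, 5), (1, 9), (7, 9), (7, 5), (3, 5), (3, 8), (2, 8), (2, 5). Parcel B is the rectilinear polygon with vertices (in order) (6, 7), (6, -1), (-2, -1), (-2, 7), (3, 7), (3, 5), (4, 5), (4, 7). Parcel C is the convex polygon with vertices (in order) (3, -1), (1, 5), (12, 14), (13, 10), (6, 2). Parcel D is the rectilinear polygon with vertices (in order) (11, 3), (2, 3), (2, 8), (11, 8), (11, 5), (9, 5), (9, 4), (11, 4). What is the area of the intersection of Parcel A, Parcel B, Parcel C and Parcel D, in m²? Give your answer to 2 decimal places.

4.00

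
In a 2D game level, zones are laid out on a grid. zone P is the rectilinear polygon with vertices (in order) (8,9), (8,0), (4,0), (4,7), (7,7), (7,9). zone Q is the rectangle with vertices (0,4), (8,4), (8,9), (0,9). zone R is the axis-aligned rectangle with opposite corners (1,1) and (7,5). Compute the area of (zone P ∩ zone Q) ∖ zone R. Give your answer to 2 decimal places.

11.00

|zone P ∩ zone Q| = 14.
|(zone P ∩ zone Q) ∩ zone R| = 3.
|(zone P ∩ zone Q) ∖ zone R| = 14 − 3 = 11.00.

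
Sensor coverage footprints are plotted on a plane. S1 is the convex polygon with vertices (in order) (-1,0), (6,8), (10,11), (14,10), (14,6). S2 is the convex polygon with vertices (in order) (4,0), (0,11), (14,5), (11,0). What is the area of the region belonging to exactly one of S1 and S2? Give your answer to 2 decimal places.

82.47

|S1| = 63, |S2| = 82.5, |S1∩S2| = 31.5131.
|S1 △ S2| = |S1| + |S2| − 2·|S1∩S2| = 63 + 82.5 − 63.0263 = 82.47.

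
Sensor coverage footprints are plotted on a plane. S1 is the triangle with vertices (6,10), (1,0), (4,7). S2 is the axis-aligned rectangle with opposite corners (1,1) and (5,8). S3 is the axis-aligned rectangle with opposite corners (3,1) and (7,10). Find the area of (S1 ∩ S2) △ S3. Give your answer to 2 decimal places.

35.13

|S1 ∩ S2| = 2.131.
|(S1 ∩ S2) ∩ S3| = 1.5.
|(S1 ∩ S2) △ S3| = 2.131 + 36 − 3 = 35.13.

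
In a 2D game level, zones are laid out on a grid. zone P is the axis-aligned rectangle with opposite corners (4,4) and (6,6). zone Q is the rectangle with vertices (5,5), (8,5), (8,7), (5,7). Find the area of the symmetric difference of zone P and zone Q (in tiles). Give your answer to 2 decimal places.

|zone P∩zone Q|: x∈[5,6], y∈[5,6] → 1·1 = 1.
|zone P △ zone Q| = |zone P| + |zone Q| − 2·|zone P∩zone Q| = 4 + 6 − 2 = 8.00.

8.00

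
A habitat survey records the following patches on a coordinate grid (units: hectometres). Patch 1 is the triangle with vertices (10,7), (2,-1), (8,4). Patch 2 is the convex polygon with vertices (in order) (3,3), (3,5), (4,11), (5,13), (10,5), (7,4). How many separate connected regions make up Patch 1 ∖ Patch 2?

2

Patch 1 ∖ Patch 2 splits into 2 disjoint pieces (area 0.1241, area 2.7143).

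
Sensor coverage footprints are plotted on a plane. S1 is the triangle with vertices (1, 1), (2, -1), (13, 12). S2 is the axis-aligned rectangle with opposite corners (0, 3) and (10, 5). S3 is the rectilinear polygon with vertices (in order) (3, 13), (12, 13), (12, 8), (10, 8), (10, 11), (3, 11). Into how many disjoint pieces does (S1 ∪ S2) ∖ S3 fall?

(S1 ∪ S2) ∖ S3 splits into 2 disjoint pieces (area 32.3907, area 0.1326).

2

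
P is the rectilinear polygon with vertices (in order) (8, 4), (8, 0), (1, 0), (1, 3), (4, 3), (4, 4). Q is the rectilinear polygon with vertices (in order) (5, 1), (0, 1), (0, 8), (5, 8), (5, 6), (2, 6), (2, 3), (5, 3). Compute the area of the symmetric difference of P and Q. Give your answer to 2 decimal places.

35.00

|P| = 25, |Q| = 26, |P∩Q| = 8.
|P △ Q| = |P| + |Q| − 2·|P∩Q| = 25 + 26 − 16 = 35.00.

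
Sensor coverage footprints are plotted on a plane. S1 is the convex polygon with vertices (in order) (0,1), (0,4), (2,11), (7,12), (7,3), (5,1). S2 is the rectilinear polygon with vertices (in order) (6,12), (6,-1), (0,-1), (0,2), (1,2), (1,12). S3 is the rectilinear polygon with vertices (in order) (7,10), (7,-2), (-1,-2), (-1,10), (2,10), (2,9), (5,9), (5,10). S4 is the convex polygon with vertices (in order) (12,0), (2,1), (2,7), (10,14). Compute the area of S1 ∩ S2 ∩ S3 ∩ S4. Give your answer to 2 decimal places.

30.13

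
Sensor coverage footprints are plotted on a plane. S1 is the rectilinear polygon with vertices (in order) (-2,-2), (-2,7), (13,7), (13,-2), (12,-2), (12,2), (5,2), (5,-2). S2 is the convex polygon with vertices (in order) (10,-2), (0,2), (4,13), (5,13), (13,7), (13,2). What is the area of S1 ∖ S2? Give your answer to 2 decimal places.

40.88

|S1| = 107, |S1∩S2| = 66.1212.
|S1 ∖ S2| = |S1| − |S1∩S2| = 107 − 66.1212 = 40.88.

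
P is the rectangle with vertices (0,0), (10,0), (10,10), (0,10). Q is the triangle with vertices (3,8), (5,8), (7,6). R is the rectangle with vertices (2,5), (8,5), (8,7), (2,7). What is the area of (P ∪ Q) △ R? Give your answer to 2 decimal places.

|P ∪ Q| = 100.
|(P ∪ Q) ∩ R| = 12.
|(P ∪ Q) △ R| = 100 + 12 − 24 = 88.00.

88.00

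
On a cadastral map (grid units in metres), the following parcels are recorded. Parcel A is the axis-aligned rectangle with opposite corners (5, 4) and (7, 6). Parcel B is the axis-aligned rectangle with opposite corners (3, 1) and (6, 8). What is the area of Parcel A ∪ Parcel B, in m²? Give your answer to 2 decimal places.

By inclusion–exclusion:
Individual areas: |Parcel A| = 4, |Parcel B| = 21.
|Parcel A∩Parcel B|: x∈[5,6], y∈[4,6] → 1·2 = 2.
|Parcel A ∪ Parcel B| = 25 − 2 = 23.00.

23.00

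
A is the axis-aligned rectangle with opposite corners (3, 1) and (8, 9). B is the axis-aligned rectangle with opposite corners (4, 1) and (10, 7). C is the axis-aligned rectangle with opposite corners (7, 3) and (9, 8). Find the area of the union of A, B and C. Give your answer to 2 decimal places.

By inclusion–exclusion:
Individual areas: |A| = 40, |B| = 36, |C| = 10.
|A∩B|: x∈[4,8], y∈[1,7] → 4·6 = 24.
|A∩C|: x∈[7,8], y∈[3,8] → 1·5 = 5.
|B∩C|: x∈[7,9], y∈[3,7] → 2·4 = 8.
|A∩B∩C| = 4.
|A ∪ B ∪ C| = 86 − 37 + 4 = 53.00.

53.00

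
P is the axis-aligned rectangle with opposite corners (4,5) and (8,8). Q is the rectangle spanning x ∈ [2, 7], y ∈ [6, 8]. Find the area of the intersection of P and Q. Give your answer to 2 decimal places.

|P∩Q|: x∈[4,7], y∈[6,8] → 3·2 = 6.

6.00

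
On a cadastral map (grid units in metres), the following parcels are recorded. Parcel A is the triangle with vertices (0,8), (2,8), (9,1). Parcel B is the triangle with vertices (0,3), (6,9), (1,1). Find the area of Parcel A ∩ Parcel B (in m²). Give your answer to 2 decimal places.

The intersection is the polygon with vertices (4.077,5.923), (3.617,5.187), (2.812,5.812), (3.5,6.5).
By the shoelace formula its area is 0.84.

0.84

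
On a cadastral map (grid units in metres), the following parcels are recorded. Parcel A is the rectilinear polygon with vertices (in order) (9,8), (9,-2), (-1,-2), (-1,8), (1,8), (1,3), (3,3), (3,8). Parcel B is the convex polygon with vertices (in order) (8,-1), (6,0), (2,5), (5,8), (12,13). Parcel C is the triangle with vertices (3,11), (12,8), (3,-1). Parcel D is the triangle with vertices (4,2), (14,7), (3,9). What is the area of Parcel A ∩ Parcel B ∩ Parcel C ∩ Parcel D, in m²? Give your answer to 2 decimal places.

24.45

The intersection is the polygon with vertices (5,8), (8.5,8), (9,7.909), (9,5), (8,4), (4.286,2.143), (3.913,2.609), (3.375,6.375).
By the shoelace formula its area is 24.45.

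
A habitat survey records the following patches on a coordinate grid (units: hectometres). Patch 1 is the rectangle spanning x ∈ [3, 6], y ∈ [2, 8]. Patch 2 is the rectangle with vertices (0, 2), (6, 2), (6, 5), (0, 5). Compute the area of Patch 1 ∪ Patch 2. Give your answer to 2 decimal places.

By inclusion–exclusion:
Individual areas: |Patch 1| = 18, |Patch 2| = 18.
|Patch 1∩Patch 2|: x∈[3,6], y∈[2,5] → 3·3 = 9.
|Patch 1 ∪ Patch 2| = 36 − 9 = 27.00.

27.00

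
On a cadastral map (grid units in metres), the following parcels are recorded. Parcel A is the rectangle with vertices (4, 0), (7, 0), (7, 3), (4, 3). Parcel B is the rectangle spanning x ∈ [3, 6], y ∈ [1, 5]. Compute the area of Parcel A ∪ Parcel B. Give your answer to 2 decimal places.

17.00

By inclusion–exclusion:
Individual areas: |Parcel A| = 9, |Parcel B| = 12.
|Parcel A∩Parcel B|: x∈[4,6], y∈[1,3] → 2·2 = 4.
|Parcel A ∪ Parcel B| = 21 − 4 = 17.00.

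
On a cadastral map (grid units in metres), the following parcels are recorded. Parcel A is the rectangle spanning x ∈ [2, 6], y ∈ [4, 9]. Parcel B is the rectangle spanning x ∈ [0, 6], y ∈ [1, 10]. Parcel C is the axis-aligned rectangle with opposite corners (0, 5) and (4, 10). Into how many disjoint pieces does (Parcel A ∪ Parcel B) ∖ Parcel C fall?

1

(Parcel A ∪ Parcel B) ∖ Parcel C is a single connected region.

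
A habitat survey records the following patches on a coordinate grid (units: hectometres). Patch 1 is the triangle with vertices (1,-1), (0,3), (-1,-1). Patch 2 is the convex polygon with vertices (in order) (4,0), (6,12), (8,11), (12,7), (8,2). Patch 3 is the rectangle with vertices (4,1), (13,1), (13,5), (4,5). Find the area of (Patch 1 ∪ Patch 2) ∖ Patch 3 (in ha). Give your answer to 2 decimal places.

|Patch 1 ∪ Patch 2| = 53.
|(Patch 1 ∪ Patch 2) ∩ Patch 3| = 16.6.
|(Patch 1 ∪ Patch 2) ∖ Patch 3| = 53 − 16.6 = 36.40.

36.40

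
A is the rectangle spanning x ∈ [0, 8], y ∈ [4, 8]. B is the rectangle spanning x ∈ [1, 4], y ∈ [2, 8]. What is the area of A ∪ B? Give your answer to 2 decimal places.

38.00

By inclusion–exclusion:
Individual areas: |A| = 32, |B| = 18.
|A∩B|: x∈[1,4], y∈[4,8] → 3·4 = 12.
|A ∪ B| = 50 − 12 = 38.00.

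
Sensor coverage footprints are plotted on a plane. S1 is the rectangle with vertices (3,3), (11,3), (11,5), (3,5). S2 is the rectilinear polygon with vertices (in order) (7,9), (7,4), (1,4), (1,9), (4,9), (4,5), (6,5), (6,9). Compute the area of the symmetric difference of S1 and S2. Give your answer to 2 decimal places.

|S1| = 16, |S2| = 22, |S1∩S2| = 4.
|S1 △ S2| = |S1| + |S2| − 2·|S1∩S2| = 16 + 22 − 8 = 30.00.

30.00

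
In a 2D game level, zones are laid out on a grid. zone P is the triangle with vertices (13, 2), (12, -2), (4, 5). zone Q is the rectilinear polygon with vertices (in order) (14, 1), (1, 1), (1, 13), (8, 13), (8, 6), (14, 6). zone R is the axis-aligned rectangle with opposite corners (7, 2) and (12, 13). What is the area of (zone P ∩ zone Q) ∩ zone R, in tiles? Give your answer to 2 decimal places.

5.75

The region (zone P ∩ zone Q) ∩ zone R is the polygon with vertices (7,2.375), (7,4), (12,2.333), (12,2), (7.429,2).
By the shoelace formula its area is 5.75.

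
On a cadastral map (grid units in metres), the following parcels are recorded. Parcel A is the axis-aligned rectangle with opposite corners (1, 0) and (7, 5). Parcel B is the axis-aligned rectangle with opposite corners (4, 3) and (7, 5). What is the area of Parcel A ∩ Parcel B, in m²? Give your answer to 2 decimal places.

|Parcel A∩Parcel B|: x∈[4,7], y∈[3,5] → 3·2 = 6.

6.00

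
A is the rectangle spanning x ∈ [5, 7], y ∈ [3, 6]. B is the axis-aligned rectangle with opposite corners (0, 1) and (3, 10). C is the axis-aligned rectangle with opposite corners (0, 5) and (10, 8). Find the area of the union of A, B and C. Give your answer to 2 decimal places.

By inclusion–exclusion:
Individual areas: |A| = 6, |B| = 27, |C| = 30.
|A∩B| = 0 (no overlap).
|A∩C|: x∈[5,7], y∈[5,6] → 2·1 = 2.
|B∩C|: x∈[0,3], y∈[5,8] → 3·3 = 9.
|A∩B∩C| = 0.
|A ∪ B ∪ C| = 63 − 11 + 0 = 52.00.

52.00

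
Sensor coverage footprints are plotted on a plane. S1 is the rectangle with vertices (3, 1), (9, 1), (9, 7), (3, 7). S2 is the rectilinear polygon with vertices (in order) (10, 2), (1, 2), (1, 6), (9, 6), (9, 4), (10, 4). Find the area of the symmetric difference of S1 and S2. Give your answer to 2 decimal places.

22.00

|S1| = 36, |S2| = 34, |S1∩S2| = 24.
|S1 △ S2| = |S1| + |S2| − 2·|S1∩S2| = 36 + 34 − 48 = 22.00.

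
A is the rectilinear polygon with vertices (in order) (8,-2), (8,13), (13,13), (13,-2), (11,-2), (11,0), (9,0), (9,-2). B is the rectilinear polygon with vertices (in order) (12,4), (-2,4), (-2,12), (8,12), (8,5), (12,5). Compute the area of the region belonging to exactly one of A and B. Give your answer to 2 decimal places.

147.00

|A| = 71, |B| = 84, |A∩B| = 4.
|A △ B| = |A| + |B| − 2·|A∩B| = 71 + 84 − 8 = 147.00.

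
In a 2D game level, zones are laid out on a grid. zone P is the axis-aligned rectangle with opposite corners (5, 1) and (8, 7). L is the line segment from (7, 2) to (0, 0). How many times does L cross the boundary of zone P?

The segment meets the boundary at (5,1.429).

1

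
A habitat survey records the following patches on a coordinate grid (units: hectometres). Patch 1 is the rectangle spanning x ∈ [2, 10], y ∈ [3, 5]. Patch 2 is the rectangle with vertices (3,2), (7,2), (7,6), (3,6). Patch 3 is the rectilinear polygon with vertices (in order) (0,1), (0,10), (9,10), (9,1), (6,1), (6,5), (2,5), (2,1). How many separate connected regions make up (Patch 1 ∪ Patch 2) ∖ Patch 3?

2

(Patch 1 ∪ Patch 2) ∖ Patch 3 splits into 2 disjoint pieces (area 2, area 11).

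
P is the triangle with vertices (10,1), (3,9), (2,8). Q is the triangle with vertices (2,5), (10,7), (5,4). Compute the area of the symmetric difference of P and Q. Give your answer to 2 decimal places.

|P| = 7.5, |Q| = 7, |P∩Q| = 1.2014.
|P △ Q| = |P| + |Q| − 2·|P∩Q| = 7.5 + 7 − 2.4028 = 12.10.

12.10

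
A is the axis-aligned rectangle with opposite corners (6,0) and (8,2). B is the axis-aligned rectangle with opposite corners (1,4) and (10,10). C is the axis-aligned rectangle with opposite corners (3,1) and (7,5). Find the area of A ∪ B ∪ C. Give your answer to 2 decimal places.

69.00

By inclusion–exclusion:
Individual areas: |A| = 4, |B| = 54, |C| = 16.
|A∩B| = 0 (no overlap).
|A∩C|: x∈[6,7], y∈[1,2] → 1·1 = 1.
|B∩C|: x∈[3,7], y∈[4,5] → 4·1 = 4.
|A∩B∩C| = 0.
|A ∪ B ∪ C| = 74 − 5 + 0 = 69.00.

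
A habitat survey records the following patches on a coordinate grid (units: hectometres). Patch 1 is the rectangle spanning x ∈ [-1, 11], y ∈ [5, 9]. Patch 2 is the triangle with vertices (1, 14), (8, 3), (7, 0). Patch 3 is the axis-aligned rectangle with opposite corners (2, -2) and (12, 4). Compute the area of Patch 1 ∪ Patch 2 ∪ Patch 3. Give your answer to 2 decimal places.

112.57

By inclusion–exclusion:
Individual areas: |Patch 1| = 48, |Patch 2| = 16, |Patch 3| = 60.
|Patch 1∩Patch 2| = 5.8182.
|Patch 1∩Patch 3| = 0 (no overlap).
|Patch 2∩Patch 3| = 5.6104.
|Patch 1∩Patch 2∩Patch 3| = 0.
|Patch 1 ∪ Patch 2 ∪ Patch 3| = 124 − 11.4286 + 0 = 112.57.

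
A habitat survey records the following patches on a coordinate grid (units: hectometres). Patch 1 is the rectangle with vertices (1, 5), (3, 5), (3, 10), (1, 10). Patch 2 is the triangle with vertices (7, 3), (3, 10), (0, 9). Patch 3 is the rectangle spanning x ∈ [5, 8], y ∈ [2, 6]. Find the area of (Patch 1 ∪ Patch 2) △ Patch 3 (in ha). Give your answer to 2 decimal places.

26.31

|Patch 1 ∪ Patch 2| = 17.7381.
|(Patch 1 ∪ Patch 2) ∩ Patch 3| = 1.7143.
|(Patch 1 ∪ Patch 2) △ Patch 3| = 17.7381 + 12 − 3.4286 = 26.31.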